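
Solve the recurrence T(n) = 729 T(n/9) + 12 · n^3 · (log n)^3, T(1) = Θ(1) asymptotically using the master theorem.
T(n) = Θ(n^3 · (log n)^4)

Here log_9 729 = 3 and f(n) = 12 · n^3 · (log n)^3 = Θ(n^(log_9 729) · (log n)^3). This is the extended Case 2 of the master theorem (f matches the critical exponent up to log factors), giving T(n) = Θ(n^(log_9 729) · (log n)^(3+1)) = Θ(n^3 · (log n)^4).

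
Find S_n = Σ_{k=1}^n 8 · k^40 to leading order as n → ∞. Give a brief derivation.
S_n ~ 8 · n^41 / 41

By integral comparison (Euler-Maclaurin), Σ_{k=1}^n 8 · k^40 = 8 · ∫_0^n x^40 dx + O(n^40) = 8 · n^41/41 + O(n^40). (Equivalently, Faulhaber's formula gives the same leading term.)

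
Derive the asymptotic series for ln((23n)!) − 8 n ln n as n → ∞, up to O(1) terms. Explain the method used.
ln((23n)!) − 8 n ln n = 15 n ln n + 23(ln 23 − 1) n + (1/2) ln(2π·23n) + O(1/n)

Stirling: ln((23n)!) = 23n ln(23n) − 23n + (1/2) ln(2π·23n) + O(1/n).
Expand 23n ln(23n) = 23n (ln n + ln 23) = 23n ln n + 23n ln 23.
Subtract 8n ln n: leading term is (23 − 8) n ln n = 15 n ln n. The next term is 23n ln 23 − 23n = 23(ln 23 − 1) n. Then the (1/2) ln(2π·23n) correction.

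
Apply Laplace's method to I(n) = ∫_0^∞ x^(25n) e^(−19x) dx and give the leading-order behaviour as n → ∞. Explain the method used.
I(n) ~ (sqrt(2π·25n) / 19) · (25n/(19e))^(25n)

Write the integrand as exp(25n ln x − 19x) and set f(x) = 25n ln x − 19x. Then f'(x) = 25n/x − 19 = 0 at x* = 25n/19, and f''(x*) = −25n/x*^2 = −19^2/(25n). Laplace's method (interior maximum) gives
  I(n) ~ e^(f(x*)) · sqrt(2π / |f''(x*)|)
        = exp(25n ln(25n/19) − 25n) · sqrt(2π · 25n / 19^2)
        = (25n/19)^(25n) e^(−25n) · sqrt(2π·25n) / 19
        = (sqrt(2π·25n) / 19) · (25n/(19e))^(25n).
This matches Γ(25n+1)/19^(25n+1) with Stirling applied to Γ.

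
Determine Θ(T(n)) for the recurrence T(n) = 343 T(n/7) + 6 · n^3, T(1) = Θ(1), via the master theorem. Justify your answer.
T(n) = Θ(n^3 log n)

log_7 343 = 3, and f(n) = 6 · n^3 = Θ(n^(log_7 343)). This is Case 2 of the master theorem: T(n) = Θ(f(n) · log n) = Θ(n^3 log n).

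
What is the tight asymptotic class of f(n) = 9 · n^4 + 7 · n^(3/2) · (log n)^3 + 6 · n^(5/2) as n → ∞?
f(n) ∈ Θ(n^4)

Compare the terms by growth order. For large n, n^a · (log n)^b dominates n^a' · (log n)^b' iff a > a', or (a = a' and b > b'). Ranking the 3 terms shows the dominant one is 9 · n^4. Hence f(n) ∈ Θ(n^4).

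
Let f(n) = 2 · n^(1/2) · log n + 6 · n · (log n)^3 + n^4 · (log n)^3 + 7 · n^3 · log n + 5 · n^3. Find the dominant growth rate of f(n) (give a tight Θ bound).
f(n) ∈ Θ(n^4 · (log n)^3)

Compare the terms by growth order. For large n, n^a · (log n)^b dominates n^a' · (log n)^b' iff a > a', or (a = a' and b > b'). Ranking the 5 terms shows the dominant one is n^4 · (log n)^3. Hence f(n) ∈ Θ(n^4 · (log n)^3).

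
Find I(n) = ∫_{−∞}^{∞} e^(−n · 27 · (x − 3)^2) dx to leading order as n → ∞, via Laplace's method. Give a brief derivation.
I(n) = sqrt(π/(27n))

Here φ(x) = 27 · (x − 3)^2 has its unique minimum at x* = 3 with φ(x*) = 0 and φ''(x*) = 54. Laplace's method gives
  I(n) ~ e^(−n φ(x*)) · sqrt(2π / (n · φ''(x*))) = sqrt(2π / (54n)) = sqrt(π/(27n)).
This is exact: substituting u = (x − 3)·sqrt(27n) gives I(n) = (1/sqrt(27n)) ∫_{−∞}^{∞} e^(−u^2) du = sqrt(π/(27n)).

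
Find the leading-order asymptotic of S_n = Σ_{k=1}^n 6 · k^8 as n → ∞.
S_n ~ 2 · n^9 / 3

By integral comparison (Euler-Maclaurin), Σ_{k=1}^n 6 · k^8 = 6 · ∫_0^n x^8 dx + O(n^8) = 6 · n^9/9 = 2 · n^9 / 3 + O(n^8). (Equivalently, Faulhaber's formula gives the same leading term.)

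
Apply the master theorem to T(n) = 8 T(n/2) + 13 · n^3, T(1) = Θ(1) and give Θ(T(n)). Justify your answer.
T(n) = Θ(n^3 log n)

log_2 8 = 3, and f(n) = 13 · n^3 = Θ(n^(log_2 8)). This is Case 2 of the master theorem: T(n) = Θ(f(n) · log n) = Θ(n^3 log n).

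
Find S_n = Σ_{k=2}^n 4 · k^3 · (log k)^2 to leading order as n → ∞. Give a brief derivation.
S_n ~ n^4 · (log n)^2

By integral comparison, S_n = ∫_1^n 4 · x^3 · (log x)^2 dx + O(n^3 · (log n)^2). For the integral, the leading term of ∫_1^n x^3 (log x)^2 dx is n^4/4 · (log n)^2 (by repeated integration by parts; each step lowers the log-exponent and produces a relatively O(1/log n) correction). Hence S_n ~ n^4 · (log n)^2.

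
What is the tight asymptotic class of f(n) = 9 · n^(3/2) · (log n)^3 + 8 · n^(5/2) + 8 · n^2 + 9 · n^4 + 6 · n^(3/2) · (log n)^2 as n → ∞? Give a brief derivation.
f(n) ∈ Θ(n^4)

Compare the terms by growth order. For large n, n^a · (log n)^b dominates n^a' · (log n)^b' iff a > a', or (a = a' and b > b'). Ranking the 5 terms shows the dominant one is 9 · n^4. Hence f(n) ∈ Θ(n^4).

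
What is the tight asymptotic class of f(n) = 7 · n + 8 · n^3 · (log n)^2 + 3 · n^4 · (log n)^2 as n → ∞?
f(n) ∈ Θ(n^4 · (log n)^2)

Compare the terms by growth order. For large n, n^a · (log n)^b dominates n^a' · (log n)^b' iff a > a', or (a = a' and b > b'). Ranking the 3 terms shows the dominant one is 3 · n^4 · (log n)^2. Hence f(n) ∈ Θ(n^4 · (log n)^2).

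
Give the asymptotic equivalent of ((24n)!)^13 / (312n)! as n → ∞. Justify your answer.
((24n)!)^13/(312n)! ~ ((2π·24n)^(12/2) / sqrt(13)) · 13^(−13·24n)  →  0

Write N = 24n. Stirling: N! ~ sqrt(2π N)(N/e)^N and (13N)! ~ sqrt(2π·13N)·(13N/e)^(13N).
  (N!)^13/(13N)! ~ (2π N)^(13/2) (N/e)^(13N) / [sqrt(2π·13N) (13N/e)^(13N)]
     = (2π N)^(13/2) / sqrt(2π·13N) · (N/(13N))^(13N)
     = (2π N)^((13−1)/2) / sqrt(13) · 13^(−13N).
Since 13^13 > 1, the factor 13^(−13N) decays exponentially, so the ratio → 0. Substituting N = 24n gives the stated form.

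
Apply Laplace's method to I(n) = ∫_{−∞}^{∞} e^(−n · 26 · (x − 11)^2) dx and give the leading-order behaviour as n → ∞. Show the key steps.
I(n) = sqrt(π/(26n))

Here φ(x) = 26 · (x − 11)^2 has its unique minimum at x* = 11 with φ(x*) = 0 and φ''(x*) = 52. Laplace's method gives
  I(n) ~ e^(−n φ(x*)) · sqrt(2π / (n · φ''(x*))) = sqrt(2π / (52n)) = sqrt(π/(26n)).
This is exact: substituting u = (x − 11)·sqrt(26n) gives I(n) = (1/sqrt(26n)) ∫_{−∞}^{∞} e^(−u^2) du = sqrt(π/(26n)).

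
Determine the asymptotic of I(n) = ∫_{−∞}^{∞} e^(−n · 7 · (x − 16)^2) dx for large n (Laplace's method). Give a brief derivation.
I(n) = sqrt(π/(7n))

Here φ(x) = 7 · (x − 16)^2 has its unique minimum at x* = 16 with φ(x*) = 0 and φ''(x*) = 14. Laplace's method gives
  I(n) ~ e^(−n φ(x*)) · sqrt(2π / (n · φ''(x*))) = sqrt(2π / (14n)) = sqrt(π/(7n)).
This is exact: substituting u = (x − 16)·sqrt(7n) gives I(n) = (1/sqrt(7n)) ∫_{−∞}^{∞} e^(−u^2) du = sqrt(π/(7n)).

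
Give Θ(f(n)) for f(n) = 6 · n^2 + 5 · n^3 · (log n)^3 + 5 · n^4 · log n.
f(n) ∈ Θ(n^4 · log n)

Compare the terms by growth order. For large n, n^a · (log n)^b dominates n^a' · (log n)^b' iff a > a', or (a = a' and b > b'). Ranking the 3 terms shows the dominant one is 5 · n^4 · log n. Hence f(n) ∈ Θ(n^4 · log n).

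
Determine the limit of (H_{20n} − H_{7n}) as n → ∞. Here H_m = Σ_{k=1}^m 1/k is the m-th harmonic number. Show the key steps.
lim = ln(20/7)

Euler-Maclaurin gives H_m = ln m + γ + 1/(2m) + O(1/m^2). The γ and O(1/m) terms cancel in the difference:
  H_{20n} − H_{7n} = ln(20n) − ln(7n) + O(1/n) = ln(20/7) + O(1/n).
Hence the limit is ln(20/7).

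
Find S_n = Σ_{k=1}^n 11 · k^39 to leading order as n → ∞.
S_n ~ 11 · n^40 / 40

By integral comparison (Euler-Maclaurin), Σ_{k=1}^n 11 · k^39 = 11 · ∫_0^n x^39 dx + O(n^39) = 11 · n^40/40 + O(n^39). (Equivalently, Faulhaber's formula gives the same leading term.)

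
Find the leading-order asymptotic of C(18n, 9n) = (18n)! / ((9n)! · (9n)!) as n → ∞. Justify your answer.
C(18n, 9n) ~ (4)^(9n) · sqrt(1/(π·9n))

Write N = 9n. Apply Stirling to each factorial:
  (2N)! ~ sqrt(2π·2N) · (2N/e)^(2N),
  N! ~ sqrt(2π N) · (N/e)^N,
  (1N)! ~ sqrt(2π·1N) · (1N/e)^(1N).
The exponential factors combine to (2N)^(2N) / (N^N · (1N)^(1N)) = 2^(2N)/1^(1N) = (2^2/1^1)^N = (4)^N.
The square-root prefactors combine to sqrt(2π·2N) / (sqrt(2π N)·sqrt(2π·1N)) = sqrt(2 / (2π·1·N)) = sqrt(1/(π·9n)).
Substituting N = 9n: C(18n, 9n) ~ (4)^(9n) · sqrt(1/(π·9n)).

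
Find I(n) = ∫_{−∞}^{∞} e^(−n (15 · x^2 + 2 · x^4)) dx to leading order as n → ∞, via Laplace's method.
I(n) ~ sqrt(π/(15n))

φ(x) = 15 · x^2 + 2 · x^4 has its unique global minimum at x* = 0 (since φ'(x) = 30x + 8x^3 = 0 only at x = 0 for real x with both coefficients positive, and φ → ∞ as |x| → ∞). At x* = 0, φ(0) = 0 and φ''(0) = 30. Laplace's method then gives
  I(n) ~ sqrt(2π / (n · φ''(0))) · e^(−n φ(0)) = sqrt(2π / (30n)) = sqrt(π/(15n)).
The 2 · x^4 term contributes only at subleading order (an O(1/n) relative correction).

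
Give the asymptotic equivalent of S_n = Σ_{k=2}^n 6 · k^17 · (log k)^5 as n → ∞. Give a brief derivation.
S_n ~ n^18 · (log n)^5 / 3

By integral comparison, S_n = ∫_1^n 6 · x^17 · (log x)^5 dx + O(n^17 · (log n)^5). For the integral, the leading term of ∫_1^n x^17 (log x)^5 dx is n^18/18 · (log n)^5 (by repeated integration by parts; each step lowers the log-exponent and produces a relatively O(1/log n) correction). Hence S_n ~ n^18 · (log n)^5 / 3.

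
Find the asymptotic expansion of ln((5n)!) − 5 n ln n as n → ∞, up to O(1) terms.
ln((5n)!) − 5 n ln n = 5(ln 5 − 1) n + (1/2) ln(2π·5n) + O(1/n)

Stirling: ln((5n)!) = 5n ln(5n) − 5n + (1/2) ln(2π·5n) + O(1/n).
Since 5n ln(5n) = 5n ln n + 5n ln 5, subtracting 5n ln n cancels the n ln n term exactly. What remains is 5(ln 5 − 1) n + (1/2) ln(2π·5n) + O(1/n).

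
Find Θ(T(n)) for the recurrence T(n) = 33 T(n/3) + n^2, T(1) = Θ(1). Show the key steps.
T(n) = Θ(n^(log_3 33))

Master theorem: compare f(n) = n^2 to n^(log_3 33) where log_3 33 ≈ 3.183. Since 2 < log_3 33, we have f(n) = O(n^(log_3 33 − ε)) for some ε > 0 — Case 1. Hence T(n) = Θ(n^(log_3 33)).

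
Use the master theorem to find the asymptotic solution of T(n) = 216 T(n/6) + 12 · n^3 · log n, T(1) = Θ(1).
T(n) = Θ(n^3 · (log n)^2)

Here log_6 216 = 3 and f(n) = 12 · n^3 · log n = Θ(n^(log_6 216) · (log n)^1). This is the extended Case 2 of the master theorem (f matches the critical exponent up to log factors), giving T(n) = Θ(n^(log_6 216) · (log n)^(1+1)) = Θ(n^3 · (log n)^2).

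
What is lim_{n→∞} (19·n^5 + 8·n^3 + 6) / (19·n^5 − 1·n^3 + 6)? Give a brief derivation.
lim = 19/19 = 1

For large n the leading n^5 terms dominate both numerator and denominator. Dividing top and bottom by n^5, every other term tends to 0, leaving 19/19 = 1.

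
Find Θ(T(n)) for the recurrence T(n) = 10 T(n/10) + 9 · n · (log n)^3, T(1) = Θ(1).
T(n) = Θ(n · (log n)^4)

Here log_10 10 = 1 and f(n) = 9 · n · (log n)^3 = Θ(n^(log_10 10) · (log n)^3). This is the extended Case 2 of the master theorem (f matches the critical exponent up to log factors), giving T(n) = Θ(n^(log_10 10) · (log n)^(3+1)) = Θ(n · (log n)^4).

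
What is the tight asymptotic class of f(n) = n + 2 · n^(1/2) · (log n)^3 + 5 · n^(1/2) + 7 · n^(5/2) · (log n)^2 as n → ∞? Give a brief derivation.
f(n) ∈ Θ(n^(5/2) · (log n)^2)

Compare the terms by growth order. For large n, n^a · (log n)^b dominates n^a' · (log n)^b' iff a > a', or (a = a' and b > b'). Ranking the 4 terms shows the dominant one is 7 · n^(5/2) · (log n)^2. Hence f(n) ∈ Θ(n^(5/2) · (log n)^2).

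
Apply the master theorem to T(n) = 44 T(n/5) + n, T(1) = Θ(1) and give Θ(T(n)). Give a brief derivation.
T(n) = Θ(n^(log_5 44))

Master theorem: compare f(n) = n to n^(log_5 44) where log_5 44 ≈ 2.351. Since 1 < log_5 44, we have f(n) = O(n^(log_5 44 − ε)) for some ε > 0 — Case 1. Hence T(n) = Θ(n^(log_5 44)).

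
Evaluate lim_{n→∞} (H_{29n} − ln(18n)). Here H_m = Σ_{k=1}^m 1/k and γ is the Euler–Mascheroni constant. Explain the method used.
lim = ln(29/18) + γ

By Euler-Maclaurin, H_m = ln m + γ + O(1/m). So
  H_{29n} − ln(18n) = ln(29n) + γ − ln(18n) + O(1/n)
                       = ln(29/18) + γ + O(1/n).
Hence the limit is ln(29/18) + γ.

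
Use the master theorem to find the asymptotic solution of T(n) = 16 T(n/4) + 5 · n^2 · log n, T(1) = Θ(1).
T(n) = Θ(n^2 · (log n)^2)

Here log_4 16 = 2 and f(n) = 5 · n^2 · log n = Θ(n^(log_4 16) · (log n)^1). This is the extended Case 2 of the master theorem (f matches the critical exponent up to log factors), giving T(n) = Θ(n^(log_4 16) · (log n)^(1+1)) = Θ(n^2 · (log n)^2).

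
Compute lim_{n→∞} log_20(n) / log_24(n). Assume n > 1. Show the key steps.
lim = ln(24) / ln(20) = log_20(24)

Change of base: log_20(n) = ln n / ln 20 and log_24(n) = ln n / ln 24. The ratio is (ln n / ln 20) · (ln 24 / ln n) = ln 24 / ln 20, a constant independent of n. So the limit is ln 24 / ln 20 = log_20(24).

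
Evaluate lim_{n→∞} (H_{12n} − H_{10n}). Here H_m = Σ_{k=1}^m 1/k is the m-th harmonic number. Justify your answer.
lim = ln(12/10) = ln(6/5)

Euler-Maclaurin gives H_m = ln m + γ + 1/(2m) + O(1/m^2). The γ and O(1/m) terms cancel in the difference:
  H_{12n} − H_{10n} = ln(12n) − ln(10n) + O(1/n) = ln(12/10) + O(1/n).
Hence the limit is ln(12/10) = ln(6/5).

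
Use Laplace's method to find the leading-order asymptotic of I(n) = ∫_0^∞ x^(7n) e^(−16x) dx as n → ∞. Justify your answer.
I(n) ~ (sqrt(2π·7n) / 16) · (7n/(16e))^(7n)

Write the integrand as exp(7n ln x − 16x) and set f(x) = 7n ln x − 16x. Then f'(x) = 7n/x − 16 = 0 at x* = 7n/16, and f''(x*) = −7n/x*^2 = −16^2/(7n). Laplace's method (interior maximum) gives
  I(n) ~ e^(f(x*)) · sqrt(2π / |f''(x*)|)
        = exp(7n ln(7n/16) − 7n) · sqrt(2π · 7n / 16^2)
        = (7n/16)^(7n) e^(−7n) · sqrt(2π·7n) / 16
        = (sqrt(2π·7n) / 16) · (7n/(16e))^(7n).
This matches Γ(7n+1)/16^(7n+1) with Stirling applied to Γ.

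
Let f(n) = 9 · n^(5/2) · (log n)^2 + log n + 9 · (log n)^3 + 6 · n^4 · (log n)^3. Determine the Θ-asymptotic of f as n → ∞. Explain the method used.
f(n) ∈ Θ(n^4 · (log n)^3)

Compare the terms by growth order. For large n, n^a · (log n)^b dominates n^a' · (log n)^b' iff a > a', or (a = a' and b > b'). Ranking the 4 terms shows the dominant one is 6 · n^4 · (log n)^3. Hence f(n) ∈ Θ(n^4 · (log n)^3).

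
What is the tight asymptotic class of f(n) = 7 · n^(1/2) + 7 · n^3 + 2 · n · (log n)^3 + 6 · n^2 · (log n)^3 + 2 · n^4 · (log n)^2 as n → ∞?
f(n) ∈ Θ(n^4 · (log n)^2)

Compare the terms by growth order. For large n, n^a · (log n)^b dominates n^a' · (log n)^b' iff a > a', or (a = a' and b > b'). Ranking the 5 terms shows the dominant one is 2 · n^4 · (log n)^2. Hence f(n) ∈ Θ(n^4 · (log n)^2).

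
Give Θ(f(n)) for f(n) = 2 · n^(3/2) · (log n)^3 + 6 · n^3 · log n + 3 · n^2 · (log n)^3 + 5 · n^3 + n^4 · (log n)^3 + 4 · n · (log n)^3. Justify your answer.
f(n) ∈ Θ(n^4 · (log n)^3)

Compare the terms by growth order. For large n, n^a · (log n)^b dominates n^a' · (log n)^b' iff a > a', or (a = a' and b > b'). Ranking the 6 terms shows the dominant one is n^4 · (log n)^3. Hence f(n) ∈ Θ(n^4 · (log n)^3).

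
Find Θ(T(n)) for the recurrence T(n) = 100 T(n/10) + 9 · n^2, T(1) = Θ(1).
T(n) = Θ(n^2 log n)

log_10 100 = 2, and f(n) = 9 · n^2 = Θ(n^(log_10 100)). This is Case 2 of the master theorem: T(n) = Θ(f(n) · log n) = Θ(n^2 log n).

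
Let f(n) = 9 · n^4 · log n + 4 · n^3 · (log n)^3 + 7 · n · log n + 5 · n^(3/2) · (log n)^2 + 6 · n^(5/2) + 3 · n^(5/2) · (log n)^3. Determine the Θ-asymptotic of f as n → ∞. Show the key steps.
f(n) ∈ Θ(n^4 · log n)

Compare the terms by growth order. For large n, n^a · (log n)^b dominates n^a' · (log n)^b' iff a > a', or (a = a' and b > b'). Ranking the 6 terms shows the dominant one is 9 · n^4 · log n. Hence f(n) ∈ Θ(n^4 · log n).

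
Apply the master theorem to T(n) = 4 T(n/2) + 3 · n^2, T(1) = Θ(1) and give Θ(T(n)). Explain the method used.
T(n) = Θ(n^2 log n)

log_2 4 = 2, and f(n) = 3 · n^2 = Θ(n^(log_2 4)). This is Case 2 of the master theorem: T(n) = Θ(f(n) · log n) = Θ(n^2 log n).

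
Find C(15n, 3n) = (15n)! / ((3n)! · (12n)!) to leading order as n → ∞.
C(15n, 3n) ~ (3125/256)^(3n) · sqrt(5/(8π·3n))

Write N = 3n. Apply Stirling to each factorial:
  (5N)! ~ sqrt(2π·5N) · (5N/e)^(5N),
  N! ~ sqrt(2π N) · (N/e)^N,
  (4N)! ~ sqrt(2π·4N) · (4N/e)^(4N).
The exponential factors combine to (5N)^(5N) / (N^N · (4N)^(4N)) = 5^(5N)/4^(4N) = (5^5/4^4)^N = (3125/256)^N.
The square-root prefactors combine to sqrt(2π·5N) / (sqrt(2π N)·sqrt(2π·4N)) = sqrt(5 / (2π·4·N)) = sqrt(5/(8π·3n)).
Substituting N = 3n: C(15n, 3n) ~ (3125/256)^(3n) · sqrt(5/(8π·3n)).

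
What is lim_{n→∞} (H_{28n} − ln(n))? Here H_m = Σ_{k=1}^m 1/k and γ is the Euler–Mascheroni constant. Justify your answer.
lim = ln 28 + γ

By Euler-Maclaurin, H_m = ln m + γ + O(1/m). So
  H_{28n} − ln(n) = ln(28n) + γ − ln(n) + O(1/n)
                       = ln(28/1) + γ + O(1/n).
Hence the limit is ln(28/1) + γ.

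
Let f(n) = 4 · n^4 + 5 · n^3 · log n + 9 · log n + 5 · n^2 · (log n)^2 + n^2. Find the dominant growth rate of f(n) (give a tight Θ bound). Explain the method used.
f(n) ∈ Θ(n^4)

Compare the terms by growth order. For large n, n^a · (log n)^b dominates n^a' · (log n)^b' iff a > a', or (a = a' and b > b'). Ranking the 5 terms shows the dominant one is 4 · n^4. Hence f(n) ∈ Θ(n^4).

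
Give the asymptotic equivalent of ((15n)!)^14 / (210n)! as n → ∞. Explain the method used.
((15n)!)^14/(210n)! ~ ((2π·15n)^(13/2) / sqrt(14)) · 14^(−14·15n)  →  0

Write N = 15n. Stirling: N! ~ sqrt(2π N)(N/e)^N and (14N)! ~ sqrt(2π·14N)·(14N/e)^(14N).
  (N!)^14/(14N)! ~ (2π N)^(14/2) (N/e)^(14N) / [sqrt(2π·14N) (14N/e)^(14N)]
     = (2π N)^(14/2) / sqrt(2π·14N) · (N/(14N))^(14N)
     = (2π N)^((14−1)/2) / sqrt(14) · 14^(−14N).
Since 14^14 > 1, the factor 14^(−14N) decays exponentially, so the ratio → 0. Substituting N = 15n gives the stated form.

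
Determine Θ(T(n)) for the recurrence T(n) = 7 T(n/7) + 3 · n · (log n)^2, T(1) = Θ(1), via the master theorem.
T(n) = Θ(n · (log n)^3)

Here log_7 7 = 1 and f(n) = 3 · n · (log n)^2 = Θ(n^(log_7 7) · (log n)^2). This is the extended Case 2 of the master theorem (f matches the critical exponent up to log factors), giving T(n) = Θ(n^(log_7 7) · (log n)^(2+1)) = Θ(n · (log n)^3).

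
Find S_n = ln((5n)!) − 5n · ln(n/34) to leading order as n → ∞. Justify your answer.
S_n ~ 5n · (ln 170 − 1) + O(ln n)

Stirling: ln((5n)!) = 5n ln(5n) − 5n + O(ln n).
  S_n = 5n ln(5n) − 5n − 5n ln(n/34) + O(ln n)
      = 5n ln(5n) − 5n ln n + 5n ln 34 − 5n + O(ln n)
      = 5n ln 5 + 5n ln 34 − 5n + O(ln n)
      = 5n (ln 170 − 1) + O(ln n).
Numerically ln(170) − 1 ≈ 4.1358.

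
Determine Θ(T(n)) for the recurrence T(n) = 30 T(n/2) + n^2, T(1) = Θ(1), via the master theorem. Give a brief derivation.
T(n) = Θ(n^(log_2 30))

Master theorem: compare f(n) = n^2 to n^(log_2 30) where log_2 30 ≈ 4.907. Since 2 < log_2 30, we have f(n) = O(n^(log_2 30 − ε)) for some ε > 0 — Case 1. Hence T(n) = Θ(n^(log_2 30)).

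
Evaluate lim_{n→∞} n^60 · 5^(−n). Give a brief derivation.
lim = 0

Exponentials with base > 1 dominate every fixed polynomial: for any fixed c, n^c / 5^n → 0 as n → ∞ (e.g. by the ratio test, or by writing 5^n = e^(n ln 5) and noting e^(n ln 5) / n^c → ∞). Hence n^60 · 5^(−n) = n^60 / 5^n → 0.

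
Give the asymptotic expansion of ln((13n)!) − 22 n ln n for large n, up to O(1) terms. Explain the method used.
ln((13n)!) − 22 n ln n = −9 n ln n + 13(ln 13 − 1) n + (1/2) ln(2π·13n) + O(1/n)

Stirling: ln((13n)!) = 13n ln(13n) − 13n + (1/2) ln(2π·13n) + O(1/n).
Expand 13n ln(13n) = 13n (ln n + ln 13) = 13n ln n + 13n ln 13.
Subtract 22n ln n: leading term is (13 − 22) n ln n = −9 n ln n. The next term is 13n ln 13 − 13n = 13(ln 13 − 1) n. Then the (1/2) ln(2π·13n) correction.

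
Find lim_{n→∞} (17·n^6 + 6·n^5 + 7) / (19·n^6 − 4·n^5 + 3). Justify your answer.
lim = 17/19

For large n the leading n^6 terms dominate both numerator and denominator. Dividing top and bottom by n^6, every other term tends to 0, leaving 17/19.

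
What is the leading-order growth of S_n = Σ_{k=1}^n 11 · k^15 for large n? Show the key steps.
S_n ~ 11 · n^16 / 16

By integral comparison (Euler-Maclaurin), Σ_{k=1}^n 11 · k^15 = 11 · ∫_0^n x^15 dx + O(n^15) = 11 · n^16/16 + O(n^15). (Equivalently, Faulhaber's formula gives the same leading term.)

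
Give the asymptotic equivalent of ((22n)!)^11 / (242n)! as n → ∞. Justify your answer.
((22n)!)^11/(242n)! ~ ((2π·22n)^(10/2) / sqrt(11)) · 11^(−11·22n)  →  0

Write N = 22n. Stirling: N! ~ sqrt(2π N)(N/e)^N and (11N)! ~ sqrt(2π·11N)·(11N/e)^(11N).
  (N!)^11/(11N)! ~ (2π N)^(11/2) (N/e)^(11N) / [sqrt(2π·11N) (11N/e)^(11N)]
     = (2π N)^(11/2) / sqrt(2π·11N) · (N/(11N))^(11N)
     = (2π N)^((11−1)/2) / sqrt(11) · 11^(−11N).
Since 11^11 > 1, the factor 11^(−11N) decays exponentially, so the ratio → 0. Substituting N = 22n gives the stated form.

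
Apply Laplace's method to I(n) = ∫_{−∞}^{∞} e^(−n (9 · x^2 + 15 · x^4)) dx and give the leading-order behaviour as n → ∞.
I(n) ~ sqrt(π/(9n))

φ(x) = 9 · x^2 + 15 · x^4 has its unique global minimum at x* = 0 (since φ'(x) = 18x + 60x^3 = 0 only at x = 0 for real x with both coefficients positive, and φ → ∞ as |x| → ∞). At x* = 0, φ(0) = 0 and φ''(0) = 18. Laplace's method then gives
  I(n) ~ sqrt(2π / (n · φ''(0))) · e^(−n φ(0)) = sqrt(2π / (18n)) = sqrt(π/(9n)).
The 15 · x^4 term contributes only at subleading order (an O(1/n) relative correction).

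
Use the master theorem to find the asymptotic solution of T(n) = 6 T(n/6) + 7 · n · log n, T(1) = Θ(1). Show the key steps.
T(n) = Θ(n · (log n)^2)

Here log_6 6 = 1 and f(n) = 7 · n · log n = Θ(n^(log_6 6) · (log n)^1). This is the extended Case 2 of the master theorem (f matches the critical exponent up to log factors), giving T(n) = Θ(n^(log_6 6) · (log n)^(1+1)) = Θ(n · (log n)^2).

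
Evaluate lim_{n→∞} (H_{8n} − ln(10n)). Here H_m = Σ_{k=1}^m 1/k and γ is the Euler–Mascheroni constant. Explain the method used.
lim = ln(4/5) + γ

By Euler-Maclaurin, H_m = ln m + γ + O(1/m). So
  H_{8n} − ln(10n) = ln(8n) + γ − ln(10n) + O(1/n)
                       = ln(8/10) + γ + O(1/n).
Hence the limit is ln(8/10) + γ (= ln(4/5)).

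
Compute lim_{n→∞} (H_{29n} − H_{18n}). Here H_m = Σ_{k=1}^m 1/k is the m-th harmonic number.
lim = ln(29/18)

Euler-Maclaurin gives H_m = ln m + γ + 1/(2m) + O(1/m^2). The γ and O(1/m) terms cancel in the difference:
  H_{29n} − H_{18n} = ln(29n) − ln(18n) + O(1/n) = ln(29/18) + O(1/n).
Hence the limit is ln(29/18).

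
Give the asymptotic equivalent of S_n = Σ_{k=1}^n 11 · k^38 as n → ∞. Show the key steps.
S_n ~ 11 · n^39 / 39

By integral comparison (Euler-Maclaurin), Σ_{k=1}^n 11 · k^38 = 11 · ∫_0^n x^38 dx + O(n^38) = 11 · n^39/39 + O(n^38). (Equivalently, Faulhaber's formula gives the same leading term.)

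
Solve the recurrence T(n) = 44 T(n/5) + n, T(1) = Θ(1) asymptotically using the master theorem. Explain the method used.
T(n) = Θ(n^(log_5 44))

Master theorem: compare f(n) = n to n^(log_5 44) where log_5 44 ≈ 2.351. Since 1 < log_5 44, we have f(n) = O(n^(log_5 44 − ε)) for some ε > 0 — Case 1. Hence T(n) = Θ(n^(log_5 44)).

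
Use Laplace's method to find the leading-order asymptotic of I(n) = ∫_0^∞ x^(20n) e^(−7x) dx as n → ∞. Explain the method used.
I(n) ~ (sqrt(2π·20n) / 7) · (20n/(7e))^(20n)

Write the integrand as exp(20n ln x − 7x) and set f(x) = 20n ln x − 7x. Then f'(x) = 20n/x − 7 = 0 at x* = 20n/7, and f''(x*) = −20n/x*^2 = −7^2/(20n). Laplace's method (interior maximum) gives
  I(n) ~ e^(f(x*)) · sqrt(2π / |f''(x*)|)
        = exp(20n ln(20n/7) − 20n) · sqrt(2π · 20n / 7^2)
        = (20n/7)^(20n) e^(−20n) · sqrt(2π·20n) / 7
        = (sqrt(2π·20n) / 7) · (20n/(7e))^(20n).
This matches Γ(20n+1)/7^(20n+1) with Stirling applied to Γ.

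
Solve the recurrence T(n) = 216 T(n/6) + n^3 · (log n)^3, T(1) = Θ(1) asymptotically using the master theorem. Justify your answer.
T(n) = Θ(n^3 · (log n)^4)

Here log_6 216 = 3 and f(n) = n^3 · (log n)^3 = Θ(n^(log_6 216) · (log n)^3). This is the extended Case 2 of the master theorem (f matches the critical exponent up to log factors), giving T(n) = Θ(n^(log_6 216) · (log n)^(3+1)) = Θ(n^3 · (log n)^4).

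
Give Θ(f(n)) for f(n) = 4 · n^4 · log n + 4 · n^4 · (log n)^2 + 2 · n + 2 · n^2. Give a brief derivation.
f(n) ∈ Θ(n^4 · (log n)^2)

Compare the terms by growth order. For large n, n^a · (log n)^b dominates n^a' · (log n)^b' iff a > a', or (a = a' and b > b'). Ranking the 4 terms shows the dominant one is 4 · n^4 · (log n)^2. Hence f(n) ∈ Θ(n^4 · (log n)^2).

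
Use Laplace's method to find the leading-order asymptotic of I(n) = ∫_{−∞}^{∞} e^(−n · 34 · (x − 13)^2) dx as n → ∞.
I(n) = sqrt(π/(34n))

Here φ(x) = 34 · (x − 13)^2 has its unique minimum at x* = 13 with φ(x*) = 0 and φ''(x*) = 68. Laplace's method gives
  I(n) ~ e^(−n φ(x*)) · sqrt(2π / (n · φ''(x*))) = sqrt(2π / (68n)) = sqrt(π/(34n)).
This is exact: substituting u = (x − 13)·sqrt(34n) gives I(n) = (1/sqrt(34n)) ∫_{−∞}^{∞} e^(−u^2) du = sqrt(π/(34n)).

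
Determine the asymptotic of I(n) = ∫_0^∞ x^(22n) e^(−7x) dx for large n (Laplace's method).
I(n) ~ (sqrt(2π·22n) / 7) · (22n/(7e))^(22n)

Write the integrand as exp(22n ln x − 7x) and set f(x) = 22n ln x − 7x. Then f'(x) = 22n/x − 7 = 0 at x* = 22n/7, and f''(x*) = −22n/x*^2 = −7^2/(22n). Laplace's method (interior maximum) gives
  I(n) ~ e^(f(x*)) · sqrt(2π / |f''(x*)|)
        = exp(22n ln(22n/7) − 22n) · sqrt(2π · 22n / 7^2)
        = (22n/7)^(22n) e^(−22n) · sqrt(2π·22n) / 7
        = (sqrt(2π·22n) / 7) · (22n/(7e))^(22n).
This matches Γ(22n+1)/7^(22n+1) with Stirling applied to Γ.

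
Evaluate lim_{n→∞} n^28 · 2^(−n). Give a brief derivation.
lim = 0

Exponentials with base > 1 dominate every fixed polynomial: for any fixed c, n^c / 2^n → 0 as n → ∞ (e.g. by the ratio test, or by writing 2^n = e^(n ln 2) and noting e^(n ln 2) / n^c → ∞). Hence n^28 · 2^(−n) = n^28 / 2^n → 0.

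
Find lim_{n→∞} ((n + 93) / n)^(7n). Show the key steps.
lim = e^651

Rewrite as (1 + 93/n)^(7n). By the standard limit (1 + x/n)^n → e^x, we have (1 + 93/n)^n → e^93, and raising to the 7th power gives e^651.
More precisely, ln[(1 + 93/n)^(7n)] = 7n · ln(1 + 93/n) = 7n · (93/n + O(1/n^2)) = 651 + O(1/n) → 651.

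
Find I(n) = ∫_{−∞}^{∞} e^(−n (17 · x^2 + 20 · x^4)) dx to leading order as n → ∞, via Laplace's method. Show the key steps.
I(n) ~ sqrt(π/(17n))

φ(x) = 17 · x^2 + 20 · x^4 has its unique global minimum at x* = 0 (since φ'(x) = 34x + 80x^3 = 0 only at x = 0 for real x with both coefficients positive, and φ → ∞ as |x| → ∞). At x* = 0, φ(0) = 0 and φ''(0) = 34. Laplace's method then gives
  I(n) ~ sqrt(2π / (n · φ''(0))) · e^(−n φ(0)) = sqrt(2π / (34n)) = sqrt(π/(17n)).
The 20 · x^4 term contributes only at subleading order (an O(1/n) relative correction).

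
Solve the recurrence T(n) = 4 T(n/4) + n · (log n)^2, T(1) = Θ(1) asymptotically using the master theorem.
T(n) = Θ(n · (log n)^3)

Here log_4 4 = 1 and f(n) = n · (log n)^2 = Θ(n^(log_4 4) · (log n)^2). This is the extended Case 2 of the master theorem (f matches the critical exponent up to log factors), giving T(n) = Θ(n^(log_4 4) · (log n)^(2+1)) = Θ(n · (log n)^3).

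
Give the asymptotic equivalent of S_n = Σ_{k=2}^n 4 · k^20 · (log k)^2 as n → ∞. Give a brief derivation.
S_n ~ 4 · n^21 · (log n)^2 / 21

By integral comparison, S_n = ∫_1^n 4 · x^20 · (log x)^2 dx + O(n^20 · (log n)^2). For the integral, the leading term of ∫_1^n x^20 (log x)^2 dx is n^21/21 · (log n)^2 (by repeated integration by parts; each step lowers the log-exponent and produces a relatively O(1/log n) correction). Hence S_n ~ 4 · n^21 · (log n)^2 / 21.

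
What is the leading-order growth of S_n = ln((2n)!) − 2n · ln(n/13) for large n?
S_n ~ 2n · (ln 26 − 1) + O(ln n)

Stirling: ln((2n)!) = 2n ln(2n) − 2n + O(ln n).
  S_n = 2n ln(2n) − 2n − 2n ln(n/13) + O(ln n)
      = 2n ln(2n) − 2n ln n + 2n ln 13 − 2n + O(ln n)
      = 2n ln 2 + 2n ln 13 − 2n + O(ln n)
      = 2n (ln 26 − 1) + O(ln n).
Numerically ln(26) − 1 ≈ 2.2581.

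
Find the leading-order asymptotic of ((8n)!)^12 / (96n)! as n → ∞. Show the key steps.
((8n)!)^12/(96n)! ~ ((2π·8n)^(11/2) / sqrt(12)) · 12^(−12·8n)  →  0

Write N = 8n. Stirling: N! ~ sqrt(2π N)(N/e)^N and (12N)! ~ sqrt(2π·12N)·(12N/e)^(12N).
  (N!)^12/(12N)! ~ (2π N)^(12/2) (N/e)^(12N) / [sqrt(2π·12N) (12N/e)^(12N)]
     = (2π N)^(12/2) / sqrt(2π·12N) · (N/(12N))^(12N)
     = (2π N)^((12−1)/2) / sqrt(12) · 12^(−12N).
Since 12^12 > 1, the factor 12^(−12N) decays exponentially, so the ratio → 0. Substituting N = 8n gives the stated form.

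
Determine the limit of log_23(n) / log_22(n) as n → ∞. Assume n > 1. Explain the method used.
lim = ln(22) / ln(23) = log_23(22)

Change of base: log_23(n) = ln n / ln 23 and log_22(n) = ln n / ln 22. The ratio is (ln n / ln 23) · (ln 22 / ln n) = ln 22 / ln 23, a constant independent of n. So the limit is ln 22 / ln 23 = log_23(22).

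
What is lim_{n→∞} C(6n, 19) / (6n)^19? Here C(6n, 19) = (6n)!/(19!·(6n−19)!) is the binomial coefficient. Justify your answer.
lim = 1/19! = 1/121645100408832000

With N = 6n → ∞: C(N, 19) / N^19 = [N(N−1)…(N−18)] / (19! · N^19) = (1/19!) · 1 · (1 − 1/(6n)) · … · (1 − 18/(6n)). Each factor → 1 as N → ∞, so the limit is 1/19! = 1/121645100408832000.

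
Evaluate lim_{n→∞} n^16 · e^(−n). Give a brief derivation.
lim = 0

Exponentials with base > 1 dominate every fixed polynomial: for any fixed c, n^c / e^n → 0 as n → ∞ (e.g. by the ratio test, or since e^n grows faster than any power of n). Hence n^16 · e^(−n) = n^16 / e^n → 0.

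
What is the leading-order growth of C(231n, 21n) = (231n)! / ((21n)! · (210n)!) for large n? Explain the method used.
C(231n, 21n) ~ (285311670611/10000000000)^(21n) · sqrt(11/(20π·21n))

Write N = 21n. Apply Stirling to each factorial:
  (11N)! ~ sqrt(2π·11N) · (11N/e)^(11N),
  N! ~ sqrt(2π N) · (N/e)^N,
  (10N)! ~ sqrt(2π·10N) · (10N/e)^(10N).
The exponential factors combine to (11N)^(11N) / (N^N · (10N)^(10N)) = 11^(11N)/10^(10N) = (11^11/10^10)^N = (285311670611/10000000000)^N.
The square-root prefactors combine to sqrt(2π·11N) / (sqrt(2π N)·sqrt(2π·10N)) = sqrt(11 / (2π·10·N)) = sqrt(11/(20π·21n)).
Substituting N = 21n: C(231n, 21n) ~ (285311670611/10000000000)^(21n) · sqrt(11/(20π·21n)).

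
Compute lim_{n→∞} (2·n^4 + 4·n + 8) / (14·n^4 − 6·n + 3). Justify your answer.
lim = 2/14 = 1/7

For large n the leading n^4 terms dominate both numerator and denominator. Dividing top and bottom by n^4, every other term tends to 0, leaving 2/14 = 1/7.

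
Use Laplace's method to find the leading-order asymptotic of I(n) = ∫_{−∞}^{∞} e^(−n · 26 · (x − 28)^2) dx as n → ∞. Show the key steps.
I(n) = sqrt(π/(26n))

Here φ(x) = 26 · (x − 28)^2 has its unique minimum at x* = 28 with φ(x*) = 0 and φ''(x*) = 52. Laplace's method gives
  I(n) ~ e^(−n φ(x*)) · sqrt(2π / (n · φ''(x*))) = sqrt(2π / (52n)) = sqrt(π/(26n)).
This is exact: substituting u = (x − 28)·sqrt(26n) gives I(n) = (1/sqrt(26n)) ∫_{−∞}^{∞} e^(−u^2) du = sqrt(π/(26n)).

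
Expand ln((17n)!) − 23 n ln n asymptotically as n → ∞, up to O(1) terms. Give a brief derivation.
ln((17n)!) − 23 n ln n = −6 n ln n + 17(ln 17 − 1) n + (1/2) ln(2π·17n) + O(1/n)

Stirling: ln((17n)!) = 17n ln(17n) − 17n + (1/2) ln(2π·17n) + O(1/n).
Expand 17n ln(17n) = 17n (ln n + ln 17) = 17n ln n + 17n ln 17.
Subtract 23n ln n: leading term is (17 − 23) n ln n = −6 n ln n. The next term is 17n ln 17 − 17n = 17(ln 17 − 1) n. Then the (1/2) ln(2π·17n) correction.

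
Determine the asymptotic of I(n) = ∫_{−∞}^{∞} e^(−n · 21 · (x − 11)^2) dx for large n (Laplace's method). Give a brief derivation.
I(n) = sqrt(π/(21n))

Here φ(x) = 21 · (x − 11)^2 has its unique minimum at x* = 11 with φ(x*) = 0 and φ''(x*) = 42. Laplace's method gives
  I(n) ~ e^(−n φ(x*)) · sqrt(2π / (n · φ''(x*))) = sqrt(2π / (42n)) = sqrt(π/(21n)).
This is exact: substituting u = (x − 11)·sqrt(21n) gives I(n) = (1/sqrt(21n)) ∫_{−∞}^{∞} e^(−u^2) du = sqrt(π/(21n)).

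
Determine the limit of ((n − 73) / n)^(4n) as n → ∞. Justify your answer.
lim = e^(−292)

Rewrite as (1 − 73/n)^(4n). By the standard limit (1 + x/n)^n → e^x, we have (1 − 73/n)^n → e^(−73), and raising to the 4th power gives e^(−292).
More precisely, ln[(1 − 73/n)^(4n)] = 4n · ln(1 − 73/n) = 4n · (-73/n + O(1/n^2)) = -292 + O(1/n) → -292.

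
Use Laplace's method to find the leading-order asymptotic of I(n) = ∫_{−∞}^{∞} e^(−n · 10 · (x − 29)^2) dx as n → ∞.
I(n) = sqrt(π/(10n))

Here φ(x) = 10 · (x − 29)^2 has its unique minimum at x* = 29 with φ(x*) = 0 and φ''(x*) = 20. Laplace's method gives
  I(n) ~ e^(−n φ(x*)) · sqrt(2π / (n · φ''(x*))) = sqrt(2π / (20n)) = sqrt(π/(10n)).
This is exact: substituting u = (x − 29)·sqrt(10n) gives I(n) = (1/sqrt(10n)) ∫_{−∞}^{∞} e^(−u^2) du = sqrt(π/(10n)).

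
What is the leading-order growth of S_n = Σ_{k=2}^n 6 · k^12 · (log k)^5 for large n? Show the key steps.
S_n ~ 6 · n^13 · (log n)^5 / 13

By integral comparison, S_n = ∫_1^n 6 · x^12 · (log x)^5 dx + O(n^12 · (log n)^5). For the integral, the leading term of ∫_1^n x^12 (log x)^5 dx is n^13/13 · (log n)^5 (by repeated integration by parts; each step lowers the log-exponent and produces a relatively O(1/log n) correction). Hence S_n ~ 6 · n^13 · (log n)^5 / 13.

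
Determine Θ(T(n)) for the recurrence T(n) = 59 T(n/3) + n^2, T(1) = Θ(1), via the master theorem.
T(n) = Θ(n^(log_3 59))

Master theorem: compare f(n) = n^2 to n^(log_3 59) where log_3 59 ≈ 3.712. Since 2 < log_3 59, we have f(n) = O(n^(log_3 59 − ε)) for some ε > 0 — Case 1. Hence T(n) = Θ(n^(log_3 59)).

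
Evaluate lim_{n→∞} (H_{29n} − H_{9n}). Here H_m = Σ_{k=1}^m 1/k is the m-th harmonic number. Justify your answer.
lim = ln(29/9)

Euler-Maclaurin gives H_m = ln m + γ + 1/(2m) + O(1/m^2). The γ and O(1/m) terms cancel in the difference:
  H_{29n} − H_{9n} = ln(29n) − ln(9n) + O(1/n) = ln(29/9) + O(1/n).
Hence the limit is ln(29/9).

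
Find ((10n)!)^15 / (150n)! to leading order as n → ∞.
((10n)!)^15/(150n)! ~ ((2π·10n)^(14/2) / sqrt(15)) · 15^(−15·10n)  →  0

Write N = 10n. Stirling: N! ~ sqrt(2π N)(N/e)^N and (15N)! ~ sqrt(2π·15N)·(15N/e)^(15N).
  (N!)^15/(15N)! ~ (2π N)^(15/2) (N/e)^(15N) / [sqrt(2π·15N) (15N/e)^(15N)]
     = (2π N)^(15/2) / sqrt(2π·15N) · (N/(15N))^(15N)
     = (2π N)^((15−1)/2) / sqrt(15) · 15^(−15N).
Since 15^15 > 1, the factor 15^(−15N) decays exponentially, so the ratio → 0. Substituting N = 10n gives the stated form.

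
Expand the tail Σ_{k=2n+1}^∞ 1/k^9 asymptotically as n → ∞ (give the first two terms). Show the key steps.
Σ_{k>2n} 1/k^9 = 1/(8 · (2n)^8) − 1/(2 · (2n)^9) + O(1/(2n)^10)

Compare to the integral: ∫_{2n}^∞ x^(−9) dx = [−x^(−8)/8]_{2n}^∞ = 1/((9−1)·(2n)^8). The Euler-Maclaurin correction adds −f(2n)/2 = −1/(2·(2n)^9). Euler-Maclaurin then gives
  Σ_{k>2n} 1/k^9 = ∫_{2n}^∞ dx/x^9 − 1/(2·(2n)^9) + O(1/(2n)^10).
(Equivalently this is ζ(9) − Σ_{k≤2n} 1/k^9.)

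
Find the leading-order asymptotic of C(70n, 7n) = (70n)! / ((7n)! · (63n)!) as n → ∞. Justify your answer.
C(70n, 7n) ~ (10000000000/387420489)^(7n) · sqrt(5/(9π·7n))

Write N = 7n. Apply Stirling to each factorial:
  (10N)! ~ sqrt(2π·10N) · (10N/e)^(10N),
  N! ~ sqrt(2π N) · (N/e)^N,
  (9N)! ~ sqrt(2π·9N) · (9N/e)^(9N).
The exponential factors combine to (10N)^(10N) / (N^N · (9N)^(9N)) = 10^(10N)/9^(9N) = (10^10/9^9)^N = (10000000000/387420489)^N.
The square-root prefactors combine to sqrt(2π·10N) / (sqrt(2π N)·sqrt(2π·9N)) = sqrt(10 / (2π·9·N)) = sqrt(5/(9π·7n)).
Substituting N = 7n: C(70n, 7n) ~ (10000000000/387420489)^(7n) · sqrt(5/(9π·7n)).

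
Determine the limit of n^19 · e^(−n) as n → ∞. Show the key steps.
lim = 0

Exponentials with base > 1 dominate every fixed polynomial: for any fixed c, n^c / e^n → 0 as n → ∞ (e.g. by the ratio test, or since e^n grows faster than any power of n). Hence n^19 · e^(−n) = n^19 / e^n → 0.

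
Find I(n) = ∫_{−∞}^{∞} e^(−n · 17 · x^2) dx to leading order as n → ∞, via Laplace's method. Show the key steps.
I(n) = sqrt(π/(17n))

Here φ(x) = 17 · x^2 has its unique minimum at x* = 0 with φ(x*) = 0 and φ''(x*) = 34. Laplace's method gives
  I(n) ~ e^(−n φ(x*)) · sqrt(2π / (n · φ''(x*))) = sqrt(2π / (34n)) = sqrt(π/(17n)).
This is exact: substituting u = (x − 0)·sqrt(17n) gives I(n) = (1/sqrt(17n)) ∫_{−∞}^{∞} e^(−u^2) du = sqrt(π/(17n)).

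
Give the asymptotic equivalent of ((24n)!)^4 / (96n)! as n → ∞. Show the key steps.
((24n)!)^4/(96n)! ~ ((2π·24n)^(3/2) / 2) · 4^(−4·24n)  →  0

Write N = 24n. Stirling: N! ~ sqrt(2π N)(N/e)^N and (4N)! ~ sqrt(2π·4N)·(4N/e)^(4N).
  (N!)^4/(4N)! ~ (2π N)^(4/2) (N/e)^(4N) / [sqrt(2π·4N) (4N/e)^(4N)]
     = (2π N)^(4/2) / sqrt(2π·4N) · (N/(4N))^(4N)
     = (2π N)^((4−1)/2) / 2 · 4^(−4N).
Since 4^4 > 1, the factor 4^(−4N) decays exponentially, so the ratio → 0. Substituting N = 24n gives the stated form.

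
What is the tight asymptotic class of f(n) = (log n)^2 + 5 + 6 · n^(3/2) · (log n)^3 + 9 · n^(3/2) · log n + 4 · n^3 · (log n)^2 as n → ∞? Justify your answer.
f(n) ∈ Θ(n^3 · (log n)^2)

Compare the terms by growth order. For large n, n^a · (log n)^b dominates n^a' · (log n)^b' iff a > a', or (a = a' and b > b'). Ranking the 5 terms shows the dominant one is 4 · n^3 · (log n)^2. Hence f(n) ∈ Θ(n^3 · (log n)^2).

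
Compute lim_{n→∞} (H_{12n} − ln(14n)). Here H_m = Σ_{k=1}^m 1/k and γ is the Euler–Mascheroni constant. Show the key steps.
lim = ln(6/7) + γ

By Euler-Maclaurin, H_m = ln m + γ + O(1/m). So
  H_{12n} − ln(14n) = ln(12n) + γ − ln(14n) + O(1/n)
                       = ln(12/14) + γ + O(1/n).
Hence the limit is ln(12/14) + γ (= ln(6/7)).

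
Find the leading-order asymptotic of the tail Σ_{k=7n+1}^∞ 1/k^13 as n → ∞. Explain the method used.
Σ_{k>7n} 1/k^13 ~ 1/(12 · (7n)^12)

Compare to the integral: ∫_{7n}^∞ x^(−13) dx = [−x^(−12)/12]_{7n}^∞ = 1/((13−1)·(7n)^12). Euler-Maclaurin then gives
  Σ_{k>7n} 1/k^13 = ∫_{7n}^∞ dx/x^13 − 1/(2·(7n)^13) + O(1/(7n)^14).
(Equivalently this is ζ(13) − Σ_{k≤7n} 1/k^13.)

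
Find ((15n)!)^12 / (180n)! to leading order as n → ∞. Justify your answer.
((15n)!)^12/(180n)! ~ ((2π·15n)^(11/2) / sqrt(12)) · 12^(−12·15n)  →  0

Write N = 15n. Stirling: N! ~ sqrt(2π N)(N/e)^N and (12N)! ~ sqrt(2π·12N)·(12N/e)^(12N).
  (N!)^12/(12N)! ~ (2π N)^(12/2) (N/e)^(12N) / [sqrt(2π·12N) (12N/e)^(12N)]
     = (2π N)^(12/2) / sqrt(2π·12N) · (N/(12N))^(12N)
     = (2π N)^((12−1)/2) / sqrt(12) · 12^(−12N).
Since 12^12 > 1, the factor 12^(−12N) decays exponentially, so the ratio → 0. Substituting N = 15n gives the stated form.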